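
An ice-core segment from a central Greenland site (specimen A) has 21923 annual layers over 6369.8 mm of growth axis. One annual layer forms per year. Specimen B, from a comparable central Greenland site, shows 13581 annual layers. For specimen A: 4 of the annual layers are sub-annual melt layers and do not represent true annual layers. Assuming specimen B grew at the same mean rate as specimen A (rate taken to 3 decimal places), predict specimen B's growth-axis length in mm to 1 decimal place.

3952.1 mm

Specimen A: after corrections the count is 21923 − 4 = 21919 annual layers.
A: Extension rate ≈ 6369.8 / 21919 = 0.291 mm/year.
For B, 0.291 mm/year × 13581 years = 3952.1 mm.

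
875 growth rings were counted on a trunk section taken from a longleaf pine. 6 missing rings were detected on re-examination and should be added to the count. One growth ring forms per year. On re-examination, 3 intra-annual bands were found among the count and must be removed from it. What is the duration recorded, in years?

878 yr

Adjusted count: 875 − 3 + 6 = 878 growth rings.
At one growth ring per year, that is 878 years.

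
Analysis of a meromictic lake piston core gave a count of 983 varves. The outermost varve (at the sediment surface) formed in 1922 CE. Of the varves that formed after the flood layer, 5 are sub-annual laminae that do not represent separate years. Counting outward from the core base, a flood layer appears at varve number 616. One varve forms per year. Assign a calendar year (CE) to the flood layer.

983 − 616 = 367 varves lie beyond the flood layer toward the sediment surface.
367 − 5 false = 362 true varves after the flood layer.
Counting back 362 years from 1922 CE places the flood layer in 1922 − 362 = 1560 CE.

1560 CE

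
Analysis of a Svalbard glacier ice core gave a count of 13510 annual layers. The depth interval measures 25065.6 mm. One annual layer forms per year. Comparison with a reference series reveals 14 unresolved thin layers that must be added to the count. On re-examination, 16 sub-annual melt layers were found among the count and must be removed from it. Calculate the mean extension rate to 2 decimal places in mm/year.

1.86 mm/year

Correcting the raw count gives 13510 − 16 + 14 = 13508 true annual layers.
25065.6 mm over 13508 years gives 25065.6 / 13508 ≈ 1.86 mm/year.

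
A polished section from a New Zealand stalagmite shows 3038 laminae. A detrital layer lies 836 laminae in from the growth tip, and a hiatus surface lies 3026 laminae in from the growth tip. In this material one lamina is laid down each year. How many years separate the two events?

Separation: 3026 − 836 = 2190 laminae.
At one lamina per year, 2190 years elapsed between them.

2190 yr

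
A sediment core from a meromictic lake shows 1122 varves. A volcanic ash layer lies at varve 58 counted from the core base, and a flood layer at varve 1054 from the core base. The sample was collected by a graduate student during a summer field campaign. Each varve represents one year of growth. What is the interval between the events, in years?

996 years

Separation: 1054 − 58 = 996 varves.
One varve per year makes the interval 996 years.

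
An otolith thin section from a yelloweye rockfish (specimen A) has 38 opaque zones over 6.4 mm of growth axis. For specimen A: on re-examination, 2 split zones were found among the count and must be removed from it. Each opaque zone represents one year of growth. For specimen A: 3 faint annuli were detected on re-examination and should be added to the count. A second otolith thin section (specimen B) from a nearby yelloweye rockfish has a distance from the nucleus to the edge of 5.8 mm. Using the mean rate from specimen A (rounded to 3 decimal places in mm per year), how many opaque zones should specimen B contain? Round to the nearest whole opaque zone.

35 opaque zones

Specimen A: true opaque zone count = 38 − 2 + 3 = 39.
A: 6.4 mm over 39 years gives 6.4 / 39 ≈ 0.164 mm/year.
B spans 5.8 / 0.164 = 35.37 years ≈ 35 opaque zones.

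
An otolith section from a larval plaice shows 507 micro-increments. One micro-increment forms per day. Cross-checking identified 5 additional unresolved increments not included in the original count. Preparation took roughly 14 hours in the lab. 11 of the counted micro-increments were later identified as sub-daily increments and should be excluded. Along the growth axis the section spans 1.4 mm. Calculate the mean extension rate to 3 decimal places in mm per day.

0.003 mm per day

True micro-increment count = 507 − 11 + 5 = 501.
Mean rate = 1.4 mm / 501 days ≈ 0.003 mm per day.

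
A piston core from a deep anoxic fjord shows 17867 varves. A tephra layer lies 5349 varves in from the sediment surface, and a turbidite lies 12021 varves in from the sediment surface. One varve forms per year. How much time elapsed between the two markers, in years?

6672 yr

Separation: 12021 − 5349 = 6672 varves.
One varve per year makes the interval 6672 years.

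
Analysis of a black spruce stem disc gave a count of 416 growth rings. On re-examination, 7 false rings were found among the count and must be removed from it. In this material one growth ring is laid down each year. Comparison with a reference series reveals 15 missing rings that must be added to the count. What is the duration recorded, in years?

424 years

After corrections the count is 416 − 7 + 15 = 424 growth rings.
With a one-to-one growth ring periodicity this is 424 years.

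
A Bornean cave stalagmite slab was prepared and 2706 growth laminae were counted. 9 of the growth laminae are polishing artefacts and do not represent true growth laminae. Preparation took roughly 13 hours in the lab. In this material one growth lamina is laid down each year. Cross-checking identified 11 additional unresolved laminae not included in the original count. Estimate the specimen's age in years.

Correcting the raw count gives 2706 − 9 + 11 = 2708 true growth laminae.
At one growth lamina per year, that is 2708 years.

2708 yr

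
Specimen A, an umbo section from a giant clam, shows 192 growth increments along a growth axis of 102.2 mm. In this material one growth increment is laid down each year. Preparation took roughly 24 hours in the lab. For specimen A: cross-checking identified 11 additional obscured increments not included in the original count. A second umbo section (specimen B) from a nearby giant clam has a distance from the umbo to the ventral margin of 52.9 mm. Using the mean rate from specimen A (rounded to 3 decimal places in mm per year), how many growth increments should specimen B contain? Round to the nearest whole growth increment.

Specimen A: adjusted count: 192 + 11 = 203 growth increments.
A: Mean rate = 102.2 mm / 203 years ≈ 0.503 mm/year.
For B, 52.9 / 0.503 = 105.17 years ≈ 105 growth increments.

105 growth increments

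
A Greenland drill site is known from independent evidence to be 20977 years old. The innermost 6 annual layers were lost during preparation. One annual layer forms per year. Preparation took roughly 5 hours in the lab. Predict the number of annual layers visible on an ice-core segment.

Expected annual layers over 20977 years: 20977.
20977 − 6 missed = 20971 annual layers expected in the prepared section.

20971 annual layers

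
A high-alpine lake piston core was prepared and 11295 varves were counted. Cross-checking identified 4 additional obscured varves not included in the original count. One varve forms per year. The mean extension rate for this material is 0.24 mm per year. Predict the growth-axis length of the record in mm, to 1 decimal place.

2711.8 mm

After corrections the count is 11295 + 4 = 11299 varves.
Length ≈ 0.24 × 11299 = 2711.8 mm.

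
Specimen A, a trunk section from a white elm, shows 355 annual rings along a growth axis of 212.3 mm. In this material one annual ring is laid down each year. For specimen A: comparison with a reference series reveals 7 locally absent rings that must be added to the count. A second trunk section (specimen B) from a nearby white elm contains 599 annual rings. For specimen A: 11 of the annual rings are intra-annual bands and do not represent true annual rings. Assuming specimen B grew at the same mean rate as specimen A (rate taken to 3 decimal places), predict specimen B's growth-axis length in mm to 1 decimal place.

362.4 mm

Specimen A: adjusted count: 355 − 11 + 7 = 351 annual rings.
A: 212.3 mm over 351 years gives 212.3 / 351 ≈ 0.605 mm per year.
For B, 0.605 mm/year × 599 years = 362.4 mm.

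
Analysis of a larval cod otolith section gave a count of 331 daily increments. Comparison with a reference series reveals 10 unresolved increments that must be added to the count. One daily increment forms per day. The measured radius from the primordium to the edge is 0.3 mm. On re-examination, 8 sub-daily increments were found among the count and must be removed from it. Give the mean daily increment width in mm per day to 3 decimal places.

0.001 mm per day

True daily increment count = 331 − 8 + 10 = 333.
Mean rate = 0.3 mm / 333 days ≈ 0.001 mm per day.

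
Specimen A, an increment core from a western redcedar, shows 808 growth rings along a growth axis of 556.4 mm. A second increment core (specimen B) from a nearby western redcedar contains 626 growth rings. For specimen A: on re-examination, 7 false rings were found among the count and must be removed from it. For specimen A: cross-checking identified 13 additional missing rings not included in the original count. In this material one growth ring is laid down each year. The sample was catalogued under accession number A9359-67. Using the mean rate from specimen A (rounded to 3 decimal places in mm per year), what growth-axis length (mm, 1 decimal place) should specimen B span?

428.2 mm

Specimen A: true growth ring count = 808 − 7 + 13 = 814.
A: Mean rate = 556.4 mm / 814 years ≈ 0.684 mm per year.
B's length ≈ 0.684 × 626 = 428.2 mm.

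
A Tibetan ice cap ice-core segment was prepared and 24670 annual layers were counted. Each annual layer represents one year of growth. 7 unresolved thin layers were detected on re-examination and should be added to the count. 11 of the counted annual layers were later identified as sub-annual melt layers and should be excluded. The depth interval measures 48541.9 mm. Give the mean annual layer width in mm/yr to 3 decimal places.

Correcting the raw count gives 24670 − 11 + 7 = 24666 true annual layers.
48541.9 mm over 24666 years gives 48541.9 / 24666 ≈ 1.968 mm/yr.

1.968 mm/yr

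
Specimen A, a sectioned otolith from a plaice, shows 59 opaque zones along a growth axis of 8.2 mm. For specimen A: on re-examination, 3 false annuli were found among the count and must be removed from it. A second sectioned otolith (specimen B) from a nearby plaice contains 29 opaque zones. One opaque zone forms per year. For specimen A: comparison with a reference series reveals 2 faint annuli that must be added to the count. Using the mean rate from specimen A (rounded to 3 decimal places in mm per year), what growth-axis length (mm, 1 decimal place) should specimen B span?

4.1 mm

Specimen A: true opaque zone count = 59 − 3 + 2 = 58.
A: Mean rate = 8.2 mm / 58 years ≈ 0.141 mm per year.
For B, 0.141 mm/year × 29 years = 4.1 mm.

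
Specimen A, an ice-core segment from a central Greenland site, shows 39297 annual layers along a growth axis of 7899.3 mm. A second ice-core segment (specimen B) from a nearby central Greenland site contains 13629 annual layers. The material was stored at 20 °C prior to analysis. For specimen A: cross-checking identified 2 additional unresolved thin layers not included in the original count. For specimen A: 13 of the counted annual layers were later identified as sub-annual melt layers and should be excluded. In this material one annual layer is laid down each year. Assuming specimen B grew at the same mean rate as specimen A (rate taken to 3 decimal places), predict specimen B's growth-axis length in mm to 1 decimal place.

2739.4 mm

Specimen A: true annual layer count = 39297 − 13 + 2 = 39286.
A: 7899.3 mm over 39286 years gives 7899.3 / 39286 ≈ 0.201 mm/yr.
For B, 0.201 mm/year × 13629 years = 2739.4 mm.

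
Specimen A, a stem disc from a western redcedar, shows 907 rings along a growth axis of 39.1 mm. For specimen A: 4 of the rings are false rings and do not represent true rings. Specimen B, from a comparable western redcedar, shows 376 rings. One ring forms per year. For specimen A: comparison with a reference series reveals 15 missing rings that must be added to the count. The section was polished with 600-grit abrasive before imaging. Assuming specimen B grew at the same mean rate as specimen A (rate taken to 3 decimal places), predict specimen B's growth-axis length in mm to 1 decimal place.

Specimen A: true ring count = 907 − 4 + 15 = 918.
A: Extension rate ≈ 39.1 / 918 = 0.043 mm per year.
B's length ≈ 0.043 × 376 = 16.2 mm.

16.2 mm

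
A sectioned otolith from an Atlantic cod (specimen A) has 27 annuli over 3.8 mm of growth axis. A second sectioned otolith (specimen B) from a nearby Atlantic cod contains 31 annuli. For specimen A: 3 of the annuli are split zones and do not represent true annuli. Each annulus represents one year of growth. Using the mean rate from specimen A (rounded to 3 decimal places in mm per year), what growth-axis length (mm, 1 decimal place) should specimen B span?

4.9 mm

Specimen A: adjusted count: 27 − 3 = 24 annuli.
A: Extension rate ≈ 3.8 / 24 = 0.158 mm per year.
B's length ≈ 0.158 × 31 = 4.9 mm.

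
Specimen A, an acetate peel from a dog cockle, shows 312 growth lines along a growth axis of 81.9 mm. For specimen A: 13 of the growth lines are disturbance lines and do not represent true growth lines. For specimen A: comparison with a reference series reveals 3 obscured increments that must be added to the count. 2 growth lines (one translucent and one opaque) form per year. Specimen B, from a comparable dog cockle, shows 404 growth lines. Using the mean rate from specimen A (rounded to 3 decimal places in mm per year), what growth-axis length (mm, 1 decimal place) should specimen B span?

109.5 mm

Specimen A: adjusted count: 312 − 13 + 3 = 302 growth lines.
Specimen A: dividing by 2 growth lines per year: 302 / 2 = 151 years.
A: Extension rate ≈ 81.9 / 151 = 0.542 mm/yr.
Specimen B: with 2 growth lines per year, 404 / 2 = 202 years. B's length ≈ 0.542 × 202 = 109.5 mm.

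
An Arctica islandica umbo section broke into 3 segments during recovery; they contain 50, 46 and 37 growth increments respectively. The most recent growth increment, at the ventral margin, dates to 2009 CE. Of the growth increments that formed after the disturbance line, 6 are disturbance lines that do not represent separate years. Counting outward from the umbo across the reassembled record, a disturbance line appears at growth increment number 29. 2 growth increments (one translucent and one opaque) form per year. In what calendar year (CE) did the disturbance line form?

1960 CE

Total growth increments = 50 + 46 + 37 = 133.
133 − 29 = 104 growth increments lie beyond the disturbance line toward the ventral margin.
Excluding 6 false growth increments: 104 − 6 = 98.
98 growth increments at 2 per year is 98 / 2 = 49 years.
2009 − 49 = 1960 CE.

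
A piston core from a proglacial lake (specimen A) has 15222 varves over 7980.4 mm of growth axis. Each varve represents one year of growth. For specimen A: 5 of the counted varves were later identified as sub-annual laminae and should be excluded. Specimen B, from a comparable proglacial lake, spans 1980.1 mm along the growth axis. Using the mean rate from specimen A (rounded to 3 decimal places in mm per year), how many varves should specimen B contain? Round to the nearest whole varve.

Specimen A: true varve count = 15222 − 5 = 15217.
A: 7980.4 mm over 15217 years gives 7980.4 / 15217 ≈ 0.524 mm/year.
Specimen B: 1980.1 mm / 0.524 mm per year = 3778.82 years ≈ 3779 varves.

3779 varves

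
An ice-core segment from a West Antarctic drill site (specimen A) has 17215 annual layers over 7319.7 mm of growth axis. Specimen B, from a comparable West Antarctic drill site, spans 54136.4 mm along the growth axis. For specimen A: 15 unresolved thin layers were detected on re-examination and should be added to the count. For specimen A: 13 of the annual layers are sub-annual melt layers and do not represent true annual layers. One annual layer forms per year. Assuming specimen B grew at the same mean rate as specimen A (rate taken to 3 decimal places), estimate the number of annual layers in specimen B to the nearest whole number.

127380 annual layers

Specimen A: after corrections the count is 17215 − 13 + 15 = 17217 annual layers.
A: Extension rate ≈ 7319.7 / 17217 = 0.425 mm/yr.
B spans 54136.4 / 0.425 = 127379.76 years ≈ 127380 annual layers.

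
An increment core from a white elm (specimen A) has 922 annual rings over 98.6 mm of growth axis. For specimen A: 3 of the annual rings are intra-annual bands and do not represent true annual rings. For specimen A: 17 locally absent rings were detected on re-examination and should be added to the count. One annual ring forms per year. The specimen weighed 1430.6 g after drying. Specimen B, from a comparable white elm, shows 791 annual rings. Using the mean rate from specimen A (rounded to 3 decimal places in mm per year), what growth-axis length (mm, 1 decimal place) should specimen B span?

83.1 mm

Specimen A: correcting the raw count gives 922 − 3 + 17 = 936 true annual rings.
A: Extension rate ≈ 98.6 / 936 = 0.105 mm/yr.
B's length ≈ 0.105 × 791 = 83.1 mm.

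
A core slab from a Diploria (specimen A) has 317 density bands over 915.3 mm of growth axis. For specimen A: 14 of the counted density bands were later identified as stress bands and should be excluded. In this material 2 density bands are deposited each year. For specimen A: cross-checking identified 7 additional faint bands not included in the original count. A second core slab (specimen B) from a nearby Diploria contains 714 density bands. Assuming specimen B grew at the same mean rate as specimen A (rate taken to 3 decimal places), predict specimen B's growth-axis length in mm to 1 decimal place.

2108.1 mm

Specimen A: correcting the raw count gives 317 − 14 + 7 = 310 true density bands.
Specimen A: dividing by 2 density bands per year: 310 / 2 = 155 years.
A: 915.3 mm over 155 years gives 915.3 / 155 ≈ 5.905 mm per year.
Specimen B: 714 density bands at 2 per year is 714 / 2 = 357 years. B's length ≈ 5.905 × 357 = 2108.1 mm.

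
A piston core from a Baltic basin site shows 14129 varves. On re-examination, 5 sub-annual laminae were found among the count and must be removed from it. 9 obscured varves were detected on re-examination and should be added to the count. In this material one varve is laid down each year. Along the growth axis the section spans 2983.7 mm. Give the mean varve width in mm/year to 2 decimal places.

After corrections the count is 14129 − 5 + 9 = 14133 varves.
Mean rate = 2983.7 mm / 14133 years ≈ 0.21 mm/year.

0.21 mm/year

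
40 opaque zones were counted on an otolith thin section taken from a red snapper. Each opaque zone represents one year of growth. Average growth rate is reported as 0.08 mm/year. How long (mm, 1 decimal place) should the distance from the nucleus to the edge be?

40 years of growth are recorded.
Predicted length = 0.08 mm/year × 40 years = 3.2 mm.

3.2 mm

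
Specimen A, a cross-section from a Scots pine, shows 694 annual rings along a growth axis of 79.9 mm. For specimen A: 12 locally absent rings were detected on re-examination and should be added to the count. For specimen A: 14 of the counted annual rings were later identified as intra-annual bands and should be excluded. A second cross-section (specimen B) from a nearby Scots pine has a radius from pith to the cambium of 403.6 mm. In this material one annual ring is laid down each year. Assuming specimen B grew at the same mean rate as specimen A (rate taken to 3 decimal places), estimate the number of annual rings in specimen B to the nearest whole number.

3510 annual rings

Specimen A: true annual ring count = 694 − 14 + 12 = 692.
A: Extension rate ≈ 79.9 / 692 = 0.115 mm per year.
Specimen B: 403.6 mm / 0.115 mm per year = 3509.57 years ≈ 3510 annual rings.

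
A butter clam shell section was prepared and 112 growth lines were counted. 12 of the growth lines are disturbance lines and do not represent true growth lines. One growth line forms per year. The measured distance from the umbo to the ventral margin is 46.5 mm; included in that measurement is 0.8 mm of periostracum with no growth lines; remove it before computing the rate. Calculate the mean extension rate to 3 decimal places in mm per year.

After corrections the count is 112 − 12 = 100 growth lines.
Removing the 0.8 mm offcut leaves 46.5 − 0.8 = 45.7 mm.
45.7 mm over 100 years gives 45.7 / 100 ≈ 0.457 mm per year.

0.457 mm per year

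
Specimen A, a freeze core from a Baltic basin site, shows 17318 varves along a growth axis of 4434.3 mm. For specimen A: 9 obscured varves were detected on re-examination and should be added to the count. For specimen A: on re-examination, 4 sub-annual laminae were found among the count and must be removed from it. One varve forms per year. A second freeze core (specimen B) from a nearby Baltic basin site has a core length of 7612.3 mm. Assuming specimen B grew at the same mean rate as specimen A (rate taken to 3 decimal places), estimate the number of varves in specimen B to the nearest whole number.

Specimen A: true varve count = 17318 − 4 + 9 = 17323.
A: 4434.3 mm over 17323 years gives 4434.3 / 17323 ≈ 0.256 mm per year.
B spans 7612.3 / 0.256 = 29735.55 years ≈ 29736 varves.

29736 varves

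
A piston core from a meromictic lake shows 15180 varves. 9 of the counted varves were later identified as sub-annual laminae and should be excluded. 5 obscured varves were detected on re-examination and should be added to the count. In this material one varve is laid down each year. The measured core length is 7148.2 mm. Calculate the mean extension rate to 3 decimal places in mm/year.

0.471 mm/year

True varve count = 15180 − 9 + 5 = 15176.
Extension rate ≈ 7148.2 / 15176 = 0.471 mm/year.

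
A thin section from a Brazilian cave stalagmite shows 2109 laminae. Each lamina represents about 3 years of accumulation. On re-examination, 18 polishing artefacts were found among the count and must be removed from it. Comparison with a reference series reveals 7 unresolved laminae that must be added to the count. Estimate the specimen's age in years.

After corrections the count is 2109 − 18 + 7 = 2098 laminae.
At 3 years per lamina, 2098 × 3 = 6294 years.

6294 years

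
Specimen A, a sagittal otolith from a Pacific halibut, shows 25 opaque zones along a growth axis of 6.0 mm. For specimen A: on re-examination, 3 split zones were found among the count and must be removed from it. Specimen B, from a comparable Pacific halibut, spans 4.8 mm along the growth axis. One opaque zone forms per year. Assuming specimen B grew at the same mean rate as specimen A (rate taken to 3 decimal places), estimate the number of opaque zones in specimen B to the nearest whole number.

Specimen A: after corrections the count is 25 − 3 = 22 opaque zones.
A: Mean rate = 6.0 mm / 22 years ≈ 0.273 mm/yr.
For B, 4.8 / 0.273 = 17.58 years ≈ 18 opaque zones.

18 opaque zones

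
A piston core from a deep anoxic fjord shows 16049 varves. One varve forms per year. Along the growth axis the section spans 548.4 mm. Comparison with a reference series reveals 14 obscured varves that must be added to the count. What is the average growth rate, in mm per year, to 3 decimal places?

True varve count = 16049 + 14 = 16063.
Mean rate = 548.4 mm / 16063 years ≈ 0.034 mm per year.

0.034 mm per year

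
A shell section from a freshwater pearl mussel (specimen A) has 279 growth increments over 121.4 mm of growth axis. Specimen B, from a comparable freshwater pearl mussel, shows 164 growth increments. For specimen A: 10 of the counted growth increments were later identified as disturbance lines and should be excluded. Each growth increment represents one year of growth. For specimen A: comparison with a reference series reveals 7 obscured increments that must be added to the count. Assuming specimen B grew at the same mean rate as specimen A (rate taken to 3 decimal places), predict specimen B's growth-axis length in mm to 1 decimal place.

Specimen A: true growth increment count = 279 − 10 + 7 = 276.
A: Extension rate ≈ 121.4 / 276 = 0.440 mm/year.
B's length ≈ 0.440 × 164 = 72.2 mm.

72.2 mm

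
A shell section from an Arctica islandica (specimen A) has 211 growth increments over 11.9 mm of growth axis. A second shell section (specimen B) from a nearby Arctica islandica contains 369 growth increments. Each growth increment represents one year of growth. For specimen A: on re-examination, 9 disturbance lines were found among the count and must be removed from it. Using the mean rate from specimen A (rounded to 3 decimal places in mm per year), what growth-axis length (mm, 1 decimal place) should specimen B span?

21.8 mm

Specimen A: true growth increment count = 211 − 9 = 202.
A: Mean rate = 11.9 mm / 202 years ≈ 0.059 mm per year.
For B, 0.059 mm/year × 369 years = 21.8 mm.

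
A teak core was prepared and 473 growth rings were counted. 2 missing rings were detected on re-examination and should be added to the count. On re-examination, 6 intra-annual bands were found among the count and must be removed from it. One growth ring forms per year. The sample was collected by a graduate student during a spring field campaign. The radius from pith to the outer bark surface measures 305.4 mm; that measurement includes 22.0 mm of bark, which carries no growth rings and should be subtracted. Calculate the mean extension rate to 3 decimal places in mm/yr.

True growth ring count = 473 − 6 + 2 = 469.
The growth record spans 305.4 − 22.0 = 283.4 mm.
283.4 mm over 469 years gives 283.4 / 469 ≈ 0.604 mm/yr.

0.604 mm/yr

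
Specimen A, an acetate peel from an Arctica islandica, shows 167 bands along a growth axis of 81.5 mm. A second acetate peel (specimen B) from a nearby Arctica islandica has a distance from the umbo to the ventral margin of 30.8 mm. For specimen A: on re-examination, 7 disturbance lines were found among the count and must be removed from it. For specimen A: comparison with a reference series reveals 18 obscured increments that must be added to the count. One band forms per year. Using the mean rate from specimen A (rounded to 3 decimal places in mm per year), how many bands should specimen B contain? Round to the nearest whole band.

67 bands

Specimen A: correcting the raw count gives 167 − 7 + 18 = 178 true bands.
A: Mean rate = 81.5 mm / 178 years ≈ 0.458 mm/yr.
B spans 30.8 / 0.458 = 67.25 years ≈ 67 bands.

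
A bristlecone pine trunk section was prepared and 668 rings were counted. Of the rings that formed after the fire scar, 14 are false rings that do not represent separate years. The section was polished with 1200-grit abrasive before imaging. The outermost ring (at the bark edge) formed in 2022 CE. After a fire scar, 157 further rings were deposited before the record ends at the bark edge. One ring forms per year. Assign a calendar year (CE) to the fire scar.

There are 157 rings younger than the fire scar.
Removing the 14 false rings leaves 157 − 14 = 143 true rings beyond the fire scar.
2022 − 143 = 1879 CE.

1879 CE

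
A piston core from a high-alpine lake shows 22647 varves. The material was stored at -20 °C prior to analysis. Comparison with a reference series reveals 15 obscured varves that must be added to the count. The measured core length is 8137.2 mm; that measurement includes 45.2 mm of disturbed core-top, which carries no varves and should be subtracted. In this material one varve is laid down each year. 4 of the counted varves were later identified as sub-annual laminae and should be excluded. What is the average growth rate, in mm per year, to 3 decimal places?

0.357 mm per year

True varve count = 22647 − 4 + 15 = 22658.
The growth record spans 8137.2 − 45.2 = 8092.0 mm.
Extension rate ≈ 8092.0 / 22658 = 0.357 mm per year.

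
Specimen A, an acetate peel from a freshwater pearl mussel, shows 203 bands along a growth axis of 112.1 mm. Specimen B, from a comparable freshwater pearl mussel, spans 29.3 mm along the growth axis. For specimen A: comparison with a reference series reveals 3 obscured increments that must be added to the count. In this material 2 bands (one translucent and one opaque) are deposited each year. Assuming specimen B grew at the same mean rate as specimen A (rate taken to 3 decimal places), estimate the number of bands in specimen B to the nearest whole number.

Specimen A: adjusted count: 203 + 3 = 206 bands.
Specimen A: dividing by 2 bands per year: 206 / 2 = 103 years.
A: 112.1 mm over 103 years gives 112.1 / 103 ≈ 1.088 mm/year.
For B, 29.3 / 1.088 = 26.93 years; at 2 bands per year that is 26.93 × 2 ≈ 54 bands.

54 bands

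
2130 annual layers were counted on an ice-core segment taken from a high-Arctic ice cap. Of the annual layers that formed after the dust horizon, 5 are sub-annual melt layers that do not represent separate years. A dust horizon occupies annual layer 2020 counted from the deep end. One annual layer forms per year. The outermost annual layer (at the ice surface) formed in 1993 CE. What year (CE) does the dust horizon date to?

1888 CE

The dust horizon sits at annual layer 2020 from the deep end, so 2130 − 2020 = 110 annual layers formed after it.
Removing the 5 false annual layers leaves 110 − 5 = 105 true annual layers beyond the dust horizon.
1993 − 105 = 1888 CE.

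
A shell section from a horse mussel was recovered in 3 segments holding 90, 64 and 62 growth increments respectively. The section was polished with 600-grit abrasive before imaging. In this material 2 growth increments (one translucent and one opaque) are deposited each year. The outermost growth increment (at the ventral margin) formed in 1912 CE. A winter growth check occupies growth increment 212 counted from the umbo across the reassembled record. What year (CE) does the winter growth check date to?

Total growth increments = 90 + 64 + 62 = 216.
216 − 212 = 4 growth increments lie beyond the winter growth check toward the ventral margin.
Dividing by 2 growth increments per year: 4 / 2 = 2 years.
1912 − 2 = 1910 CE.

1910 CE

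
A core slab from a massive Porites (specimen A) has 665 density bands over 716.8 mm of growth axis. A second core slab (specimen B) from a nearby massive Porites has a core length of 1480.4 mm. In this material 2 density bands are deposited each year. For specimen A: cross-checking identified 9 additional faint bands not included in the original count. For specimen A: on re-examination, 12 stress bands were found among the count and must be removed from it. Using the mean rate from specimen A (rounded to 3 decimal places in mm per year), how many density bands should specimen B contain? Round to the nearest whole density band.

Specimen A: adjusted count: 665 − 12 + 9 = 662 density bands.
Specimen A: dividing by 2 density bands per year: 662 / 2 = 331 years.
A: Extension rate ≈ 716.8 / 331 = 2.166 mm per year.
B spans 1480.4 / 2.166 = 683.47 years; at 2 density bands per year that is 683.47 × 2 ≈ 1367 density bands.

1367 density bands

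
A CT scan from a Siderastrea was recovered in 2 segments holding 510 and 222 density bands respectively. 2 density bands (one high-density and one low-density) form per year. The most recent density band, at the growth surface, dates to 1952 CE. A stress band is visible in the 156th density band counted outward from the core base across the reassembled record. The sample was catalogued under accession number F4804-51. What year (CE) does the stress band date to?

1664 CE

Total density bands = 510 + 222 = 732.
Between density band 156 and the growth surface there are 732 − 156 = 576 density bands.
Dividing by 2 density bands per year: 576 / 2 = 288 years.
1952 − 288 = 1664 CE.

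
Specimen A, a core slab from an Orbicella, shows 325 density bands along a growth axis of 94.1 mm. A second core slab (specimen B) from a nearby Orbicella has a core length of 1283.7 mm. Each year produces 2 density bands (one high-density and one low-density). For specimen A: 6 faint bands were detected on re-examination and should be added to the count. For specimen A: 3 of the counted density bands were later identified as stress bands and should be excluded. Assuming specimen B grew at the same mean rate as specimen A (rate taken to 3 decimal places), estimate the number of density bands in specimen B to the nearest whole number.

4473 density bands

Specimen A: adjusted count: 325 − 3 + 6 = 328 density bands.
Specimen A: 328 density bands at 2 per year is 328 / 2 = 164 years.
A: Mean rate = 94.1 mm / 164 years ≈ 0.574 mm per year.
B spans 1283.7 / 0.574 = 2236.41 years; at 2 density bands per year that is 2236.41 × 2 ≈ 4473 density bands.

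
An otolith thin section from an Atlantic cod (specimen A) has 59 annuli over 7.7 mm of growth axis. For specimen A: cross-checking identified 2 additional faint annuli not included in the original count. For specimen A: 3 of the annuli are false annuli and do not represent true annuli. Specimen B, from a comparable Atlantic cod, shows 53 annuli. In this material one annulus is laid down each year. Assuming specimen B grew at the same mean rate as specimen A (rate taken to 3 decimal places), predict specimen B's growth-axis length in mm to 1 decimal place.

Specimen A: correcting the raw count gives 59 − 3 + 2 = 58 true annuli.
A: 7.7 mm over 58 years gives 7.7 / 58 ≈ 0.133 mm/yr.
Length of B = 0.133 × 53 = 7.0 mm.

7.0 mm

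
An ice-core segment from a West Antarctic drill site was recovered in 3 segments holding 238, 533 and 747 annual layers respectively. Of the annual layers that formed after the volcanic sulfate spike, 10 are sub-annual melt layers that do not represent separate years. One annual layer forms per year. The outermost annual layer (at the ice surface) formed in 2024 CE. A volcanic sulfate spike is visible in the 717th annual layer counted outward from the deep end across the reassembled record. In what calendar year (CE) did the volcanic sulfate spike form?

1233 CE

Total annual layers = 238 + 533 + 747 = 1518.
1518 − 717 = 801 annual layers lie beyond the volcanic sulfate spike toward the ice surface.
801 − 10 false = 791 true annual layers after the volcanic sulfate spike.
The annual layer at the ice surface is 2024 CE, so the volcanic sulfate spike dates to 2024 − 791 = 1233 CE.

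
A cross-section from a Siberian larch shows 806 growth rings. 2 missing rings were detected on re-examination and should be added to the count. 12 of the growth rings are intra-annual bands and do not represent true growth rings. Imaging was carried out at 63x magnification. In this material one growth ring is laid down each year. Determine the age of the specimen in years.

After corrections the count is 806 − 12 + 2 = 796 growth rings.
At one growth ring per year, that is 796 years.

796 years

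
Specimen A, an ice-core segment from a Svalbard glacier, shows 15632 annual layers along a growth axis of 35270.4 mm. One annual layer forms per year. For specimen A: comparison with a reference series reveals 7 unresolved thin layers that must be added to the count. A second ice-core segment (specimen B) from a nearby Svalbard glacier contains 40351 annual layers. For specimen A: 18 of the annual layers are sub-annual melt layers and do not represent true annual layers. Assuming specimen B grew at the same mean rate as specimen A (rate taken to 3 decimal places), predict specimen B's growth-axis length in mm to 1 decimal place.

Specimen A: true annual layer count = 15632 − 18 + 7 = 15621.
A: Extension rate ≈ 35270.4 / 15621 = 2.258 mm/yr.
Length of B = 2.258 × 40351 = 91112.6 mm.

91112.6 mm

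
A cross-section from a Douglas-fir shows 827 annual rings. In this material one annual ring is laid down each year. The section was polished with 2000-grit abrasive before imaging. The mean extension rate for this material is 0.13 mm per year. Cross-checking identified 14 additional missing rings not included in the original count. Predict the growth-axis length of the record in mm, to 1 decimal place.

True annual ring count = 827 + 14 = 841.
841 years at 0.13 mm/year gives 0.13 × 841 = 109.3 mm.

109.3 mm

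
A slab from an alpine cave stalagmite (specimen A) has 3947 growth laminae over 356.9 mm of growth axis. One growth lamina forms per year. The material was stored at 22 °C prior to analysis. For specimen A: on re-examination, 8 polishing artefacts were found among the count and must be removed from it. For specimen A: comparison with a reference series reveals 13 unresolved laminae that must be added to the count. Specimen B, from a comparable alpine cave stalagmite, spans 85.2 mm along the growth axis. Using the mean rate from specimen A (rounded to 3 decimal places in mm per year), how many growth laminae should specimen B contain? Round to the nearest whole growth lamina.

947 growth laminae

Specimen A: after corrections the count is 3947 − 8 + 13 = 3952 growth laminae.
A: 356.9 mm over 3952 years gives 356.9 / 3952 ≈ 0.090 mm per year.
Specimen B: 85.2 mm / 0.090 mm per year = 946.67 years ≈ 947 growth laminae.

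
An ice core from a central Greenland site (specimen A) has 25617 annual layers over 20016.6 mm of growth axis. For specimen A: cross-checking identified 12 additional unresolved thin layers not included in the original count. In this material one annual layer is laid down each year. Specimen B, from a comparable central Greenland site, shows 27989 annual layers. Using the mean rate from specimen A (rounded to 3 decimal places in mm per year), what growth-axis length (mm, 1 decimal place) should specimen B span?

Specimen A: correcting the raw count gives 25617 + 12 = 25629 true annual layers.
A: 20016.6 mm over 25629 years gives 20016.6 / 25629 ≈ 0.781 mm/year.
For B, 0.781 mm/year × 27989 years = 21859.4 mm.

21859.4 mm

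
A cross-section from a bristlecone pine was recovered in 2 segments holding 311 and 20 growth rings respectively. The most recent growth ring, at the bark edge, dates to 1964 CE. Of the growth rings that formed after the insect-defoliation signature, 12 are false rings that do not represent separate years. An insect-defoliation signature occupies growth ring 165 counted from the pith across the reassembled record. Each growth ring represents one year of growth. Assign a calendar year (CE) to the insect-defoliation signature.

Total growth rings = 311 + 20 = 331.
Between growth ring 165 and the bark edge there are 331 − 165 = 166 growth rings.
Removing the 12 false growth rings leaves 166 − 12 = 154 true growth rings beyond the insect-defoliation signature.
1964 − 154 = 1810 CE.

1810 CE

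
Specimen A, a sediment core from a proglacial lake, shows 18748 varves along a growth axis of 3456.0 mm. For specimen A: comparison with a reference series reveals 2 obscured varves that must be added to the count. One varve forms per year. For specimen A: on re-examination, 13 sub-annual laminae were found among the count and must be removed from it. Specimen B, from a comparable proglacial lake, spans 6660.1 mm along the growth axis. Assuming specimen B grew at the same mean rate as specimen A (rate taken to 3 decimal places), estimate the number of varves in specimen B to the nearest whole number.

36196 varves

Specimen A: after corrections the count is 18748 − 13 + 2 = 18737 varves.
A: Extension rate ≈ 3456.0 / 18737 = 0.184 mm per year.
B spans 6660.1 / 0.184 = 36196.20 years ≈ 36196 varves.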